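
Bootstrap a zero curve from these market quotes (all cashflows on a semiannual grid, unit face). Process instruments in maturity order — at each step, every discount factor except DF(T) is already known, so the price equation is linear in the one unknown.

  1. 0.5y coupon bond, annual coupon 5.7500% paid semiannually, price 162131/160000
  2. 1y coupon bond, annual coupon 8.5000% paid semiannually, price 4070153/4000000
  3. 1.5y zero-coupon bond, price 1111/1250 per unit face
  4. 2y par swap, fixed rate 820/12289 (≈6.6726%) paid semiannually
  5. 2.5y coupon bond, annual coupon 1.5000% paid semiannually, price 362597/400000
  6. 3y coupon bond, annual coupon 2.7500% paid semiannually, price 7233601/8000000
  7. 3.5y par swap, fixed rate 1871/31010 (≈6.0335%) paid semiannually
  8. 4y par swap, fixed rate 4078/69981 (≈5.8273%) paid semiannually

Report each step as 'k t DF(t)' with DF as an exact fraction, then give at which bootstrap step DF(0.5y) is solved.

step 1 [0.5y] bond c/2=23/800: DF=(162131/160000 − 23/800·(0))/(1+23/800) = 197/200 ≈ 0.985000
step 2 [1y] bond c/2=17/400: DF=(4070153/4000000 − 17/400·(0.985000))/(1+17/400) = 9359/10000 ≈ 0.935900
step 3 [1.5y] zero: DF = P = 1111/1250 ≈ 0.888800
step 4 [2y] swap r/2=410/12289: DF=(1 − 410/12289·(0.985000+0.935900+0.888800))/(1+410/12289) = 877/1000 ≈ 0.877000
step 5 [2.5y] bond c/2=3/400: DF=(362597/400000 − 3/400·(0.985000+0.935900+0.888800+0.877000))/(1+3/400) = 8723/10000 ≈ 0.872300
step 6 [3y] bond c/2=11/800: DF=(7233601/8000000 − 11/800·(0.985000+0.935900+0.888800+0.877000+0.872300))/(1+11/800) = 8301/10000 ≈ 0.830100
step 7 [3.5y] swap r/2=1871/62020: DF=(1 − 1871/62020·(0.985000+0.935900+0.888800+0.877000+0.872300+0.830100))/(1+1871/62020) = 8129/10000 ≈ 0.812900
step 8 [4y] swap r/2=2039/69981: DF=(1 − 2039/69981·(0.985000+0.935900+0.888800+0.877000+0.872300+0.830100+0.812900))/(1+2039/69981) = 7961/10000 ≈ 0.796100

1 1/2 197/200
2 1 9359/10000
3 3/2 1111/1250
4 2 877/1000
5 5/2 8723/10000
6 3 8301/10000
7 7/2 8129/10000
8 4 7961/10000
DF(0.5y) is solved at step 1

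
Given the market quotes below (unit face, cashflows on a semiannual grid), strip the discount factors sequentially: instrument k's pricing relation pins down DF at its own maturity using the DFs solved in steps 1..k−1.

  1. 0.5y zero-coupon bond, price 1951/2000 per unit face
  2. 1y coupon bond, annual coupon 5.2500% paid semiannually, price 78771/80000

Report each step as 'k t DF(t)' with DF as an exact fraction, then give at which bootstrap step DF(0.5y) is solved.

step 1 [0.5y] zero: DF = P = 1951/2000 ≈ 0.975500
step 2 [1y] bond c/2=21/800: DF=(78771/80000 − 21/800·(0.975500))/(1+21/800) = 1869/2000 ≈ 0.934500

1 1/2 1951/2000
2 1 1869/2000
DF(0.5y) is solved at step 1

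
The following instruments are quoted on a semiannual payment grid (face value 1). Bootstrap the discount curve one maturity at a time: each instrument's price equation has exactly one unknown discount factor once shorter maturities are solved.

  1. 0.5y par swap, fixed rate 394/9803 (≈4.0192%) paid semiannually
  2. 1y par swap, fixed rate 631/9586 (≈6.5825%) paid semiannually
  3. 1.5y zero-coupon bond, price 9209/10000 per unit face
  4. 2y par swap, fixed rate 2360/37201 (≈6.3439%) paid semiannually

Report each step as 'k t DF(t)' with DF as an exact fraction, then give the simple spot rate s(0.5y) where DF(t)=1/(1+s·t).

step 1 [0.5y] swap r/2=197/9803: DF=(1 − 197/9803·(0))/(1+197/9803) = 9803/10000 ≈ 0.980300
step 2 [1y] swap r/2=631/19172: DF=(1 − 631/19172·(0.980300))/(1+631/19172) = 9369/10000 ≈ 0.936900
step 3 [1.5y] zero: DF = P = 9209/10000 ≈ 0.920900
step 4 [2y] swap r/2=1180/37201: DF=(1 − 1180/37201·(0.980300+0.936900+0.920900))/(1+1180/37201) = 441/500 ≈ 0.882000

1 1/2 9803/10000
2 1 9369/10000
3 3/2 9209/10000
4 2 441/500
s(0.5y) = (1/(9803/10000) − 1)/(1/2) = 394/9803 ≈ 4.0192%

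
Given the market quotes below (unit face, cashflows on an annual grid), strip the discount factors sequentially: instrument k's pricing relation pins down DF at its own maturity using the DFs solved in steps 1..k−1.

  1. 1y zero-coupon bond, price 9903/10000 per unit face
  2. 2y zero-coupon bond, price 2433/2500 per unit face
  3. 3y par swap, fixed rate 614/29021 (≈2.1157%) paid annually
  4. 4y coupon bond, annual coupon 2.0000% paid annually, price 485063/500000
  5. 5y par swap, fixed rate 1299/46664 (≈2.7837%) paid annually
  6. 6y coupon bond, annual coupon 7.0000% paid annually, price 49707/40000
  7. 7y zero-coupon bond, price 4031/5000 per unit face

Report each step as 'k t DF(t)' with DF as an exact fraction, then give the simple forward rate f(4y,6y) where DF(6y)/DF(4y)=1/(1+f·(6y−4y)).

step 1 [1y] zero: DF = P = 9903/10000 ≈ 0.990300
step 2 [2y] zero: DF = P = 2433/2500 ≈ 0.973200
step 3 [3y] swap r/1=614/29021: DF=(1 − 614/29021·(0.990300+0.973200))/(1+614/29021) = 4693/5000 ≈ 0.938600
step 4 [4y] bond c/1=1/50: DF=(485063/500000 − 1/50·(0.990300+0.973200+0.938600))/(1+1/50) = 4471/5000 ≈ 0.894200
step 5 [5y] swap r/1=1299/46664: DF=(1 − 1299/46664·(0.990300+0.973200+0.938600+0.894200))/(1+1299/46664) = 8701/10000 ≈ 0.870100
step 6 [6y] bond c/1=7/100: DF=(49707/40000 − 7/100·(0.990300+0.973200+0.938600+0.894200+0.870100))/(1+7/100) = 8561/10000 ≈ 0.856100
step 7 [7y] zero: DF = P = 4031/5000 ≈ 0.806200

1 1 9903/10000
2 2 2433/2500
3 3 4693/5000
4 4 4471/5000
5 5 8701/10000
6 6 8561/10000
7 7 4031/5000
f(4y,6y) = ((4471/5000)/(8561/10000) − 1)/(2) = 381/17122 ≈ 2.2252%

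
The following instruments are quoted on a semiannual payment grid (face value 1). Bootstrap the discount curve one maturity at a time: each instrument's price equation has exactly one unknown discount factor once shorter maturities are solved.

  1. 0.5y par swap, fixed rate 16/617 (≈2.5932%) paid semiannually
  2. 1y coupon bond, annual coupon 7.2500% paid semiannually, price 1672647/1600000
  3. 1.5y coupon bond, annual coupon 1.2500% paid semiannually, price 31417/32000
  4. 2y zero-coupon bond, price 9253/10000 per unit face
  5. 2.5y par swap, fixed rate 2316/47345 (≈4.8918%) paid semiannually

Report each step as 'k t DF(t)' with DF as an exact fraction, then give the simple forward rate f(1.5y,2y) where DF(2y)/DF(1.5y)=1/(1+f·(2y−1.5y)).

1 1/2 617/625
2 1 9743/10000
3 3/2 1927/2000
4 2 9253/10000
5 5/2 4421/5000
f(1.5y,2y) = ((1927/2000)/(9253/10000) − 1)/(1/2) = 764/9253 ≈ 8.2568%

step 1 [0.5y] swap r/2=8/617: DF=(1 − 8/617·(0))/(1+8/617) = 617/625 ≈ 0.987200
step 2 [1y] bond c/2=29/800: DF=(1672647/1600000 − 29/800·(0.987200))/(1+29/800) = 9743/10000 ≈ 0.974300
step 3 [1.5y] bond c/2=1/160: DF=(31417/32000 − 1/160·(0.987200+0.974300))/(1+1/160) = 1927/2000 ≈ 0.963500
step 4 [2y] zero: DF = P = 9253/10000 ≈ 0.925300
step 5 [2.5y] swap r/2=1158/47345: DF=(1 − 1158/47345·(0.987200+0.974300+0.963500+0.925300))/(1+1158/47345) = 4421/5000 ≈ 0.884200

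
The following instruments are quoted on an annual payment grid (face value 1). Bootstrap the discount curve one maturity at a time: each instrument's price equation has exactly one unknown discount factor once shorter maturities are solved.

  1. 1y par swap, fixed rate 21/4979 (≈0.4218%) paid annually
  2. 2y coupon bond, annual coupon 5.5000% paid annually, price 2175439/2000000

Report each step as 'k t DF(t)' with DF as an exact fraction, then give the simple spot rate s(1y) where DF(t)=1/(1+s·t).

step 1 [1y] swap r/1=21/4979: DF=(1 − 21/4979·(0))/(1+21/4979) = 4979/5000 ≈ 0.995800
step 2 [2y] bond c/1=11/200: DF=(2175439/2000000 − 11/200·(0.995800))/(1+11/200) = 9791/10000 ≈ 0.979100

1 1 4979/5000
2 2 9791/10000
s(1y) = (1/(4979/5000) − 1)/(1) = 21/4979 ≈ 0.4218%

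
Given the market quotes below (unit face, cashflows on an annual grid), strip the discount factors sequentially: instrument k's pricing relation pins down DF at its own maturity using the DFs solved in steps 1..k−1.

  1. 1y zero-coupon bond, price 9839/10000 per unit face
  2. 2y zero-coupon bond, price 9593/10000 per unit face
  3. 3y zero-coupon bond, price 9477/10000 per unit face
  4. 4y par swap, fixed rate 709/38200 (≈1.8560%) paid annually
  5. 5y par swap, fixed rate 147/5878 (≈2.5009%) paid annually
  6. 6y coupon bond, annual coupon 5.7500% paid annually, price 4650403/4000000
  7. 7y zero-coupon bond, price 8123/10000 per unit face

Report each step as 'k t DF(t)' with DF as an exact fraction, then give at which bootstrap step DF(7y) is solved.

1 1 9839/10000
2 2 9593/10000
3 3 9477/10000
4 4 9291/10000
5 5 1103/1250
6 6 8437/10000
7 7 8123/10000
DF(7y) is solved at step 7

step 1 [1y] zero: DF = P = 9839/10000 ≈ 0.983900
step 2 [2y] zero: DF = P = 9593/10000 ≈ 0.959300
step 3 [3y] zero: DF = P = 9477/10000 ≈ 0.947700
step 4 [4y] swap r/1=709/38200: DF=(1 − 709/38200·(0.983900+0.959300+0.947700))/(1+709/38200) = 9291/10000 ≈ 0.929100
step 5 [5y] swap r/1=147/5878: DF=(1 − 147/5878·(0.983900+0.959300+0.947700+0.929100))/(1+147/5878) = 1103/1250 ≈ 0.882400
step 6 [6y] bond c/1=23/400: DF=(4650403/4000000 − 23/400·(0.983900+0.959300+0.947700+0.929100+0.882400))/(1+23/400) = 8437/10000 ≈ 0.843700
step 7 [7y] zero: DF = P = 8123/10000 ≈ 0.812300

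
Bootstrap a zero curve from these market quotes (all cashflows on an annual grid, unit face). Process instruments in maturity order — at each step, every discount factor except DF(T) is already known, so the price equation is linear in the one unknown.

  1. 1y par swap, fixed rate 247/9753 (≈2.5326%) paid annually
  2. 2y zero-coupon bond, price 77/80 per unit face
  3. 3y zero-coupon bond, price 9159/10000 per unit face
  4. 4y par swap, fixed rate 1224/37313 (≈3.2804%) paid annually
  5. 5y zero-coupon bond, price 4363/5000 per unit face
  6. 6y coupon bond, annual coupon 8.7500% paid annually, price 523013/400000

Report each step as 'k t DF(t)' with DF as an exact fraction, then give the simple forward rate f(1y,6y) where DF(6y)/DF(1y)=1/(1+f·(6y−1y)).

step 1 [1y] swap r/1=247/9753: DF=(1 − 247/9753·(0))/(1+247/9753) = 9753/10000 ≈ 0.975300
step 2 [2y] zero: DF = P = 77/80 ≈ 0.962500
step 3 [3y] zero: DF = P = 9159/10000 ≈ 0.915900
step 4 [4y] swap r/1=1224/37313: DF=(1 − 1224/37313·(0.975300+0.962500+0.915900))/(1+1224/37313) = 1097/1250 ≈ 0.877600
step 5 [5y] zero: DF = P = 4363/5000 ≈ 0.872600
step 6 [6y] bond c/1=7/80: DF=(523013/400000 − 7/80·(0.975300+0.962500+0.915900+0.877600+0.872600))/(1+7/80) = 8319/10000 ≈ 0.831900

1 1 9753/10000
2 2 77/80
3 3 9159/10000
4 4 1097/1250
5 5 4363/5000
6 6 8319/10000
f(1y,6y) = ((9753/10000)/(8319/10000) − 1)/(5) = 478/13865 ≈ 3.4475%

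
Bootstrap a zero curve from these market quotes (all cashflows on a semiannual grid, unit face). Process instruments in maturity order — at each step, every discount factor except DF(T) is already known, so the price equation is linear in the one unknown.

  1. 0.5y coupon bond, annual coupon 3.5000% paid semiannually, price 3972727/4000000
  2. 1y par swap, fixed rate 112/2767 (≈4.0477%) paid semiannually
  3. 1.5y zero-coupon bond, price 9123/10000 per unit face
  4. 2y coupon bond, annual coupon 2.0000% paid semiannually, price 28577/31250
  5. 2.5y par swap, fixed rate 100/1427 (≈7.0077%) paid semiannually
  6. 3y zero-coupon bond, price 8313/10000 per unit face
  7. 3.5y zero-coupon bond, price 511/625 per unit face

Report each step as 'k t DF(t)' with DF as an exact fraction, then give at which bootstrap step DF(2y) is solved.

step 1 [0.5y] bond c/2=7/400: DF=(3972727/4000000 − 7/400·(0))/(1+7/400) = 9761/10000 ≈ 0.976100
step 2 [1y] swap r/2=56/2767: DF=(1 − 56/2767·(0.976100))/(1+56/2767) = 1201/1250 ≈ 0.960800
step 3 [1.5y] zero: DF = P = 9123/10000 ≈ 0.912300
step 4 [2y] bond c/2=1/100: DF=(28577/31250 − 1/100·(0.976100+0.960800+0.912300))/(1+1/100) = 2193/2500 ≈ 0.877200
step 5 [2.5y] swap r/2=50/1427: DF=(1 − 50/1427·(0.976100+0.960800+0.912300+0.877200))/(1+50/1427) = 21/25 ≈ 0.840000
step 6 [3y] zero: DF = P = 8313/10000 ≈ 0.831300
step 7 [3.5y] zero: DF = P = 511/625 ≈ 0.817600

1 1/2 9761/10000
2 1 1201/1250
3 3/2 9123/10000
4 2 2193/2500
5 5/2 21/25
6 3 8313/10000
7 7/2 511/625
DF(2y) is solved at step 4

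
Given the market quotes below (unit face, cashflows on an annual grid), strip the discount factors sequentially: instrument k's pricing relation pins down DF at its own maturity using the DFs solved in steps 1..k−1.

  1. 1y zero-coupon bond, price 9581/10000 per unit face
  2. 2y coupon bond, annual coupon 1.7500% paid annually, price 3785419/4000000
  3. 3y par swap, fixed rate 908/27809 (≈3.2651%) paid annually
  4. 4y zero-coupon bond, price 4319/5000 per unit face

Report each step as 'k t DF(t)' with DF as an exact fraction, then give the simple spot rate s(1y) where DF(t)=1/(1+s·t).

step 1 [1y] zero: DF = P = 9581/10000 ≈ 0.958100
step 2 [2y] bond c/1=7/400: DF=(3785419/4000000 − 7/400·(0.958100))/(1+7/400) = 571/625 ≈ 0.913600
step 3 [3y] swap r/1=908/27809: DF=(1 − 908/27809·(0.958100+0.913600))/(1+908/27809) = 2273/2500 ≈ 0.909200
step 4 [4y] zero: DF = P = 4319/5000 ≈ 0.863800

1 1 9581/10000
2 2 571/625
3 3 2273/2500
4 4 4319/5000
s(1y) = (1/(9581/10000) − 1)/(1) = 419/9581 ≈ 4.3732%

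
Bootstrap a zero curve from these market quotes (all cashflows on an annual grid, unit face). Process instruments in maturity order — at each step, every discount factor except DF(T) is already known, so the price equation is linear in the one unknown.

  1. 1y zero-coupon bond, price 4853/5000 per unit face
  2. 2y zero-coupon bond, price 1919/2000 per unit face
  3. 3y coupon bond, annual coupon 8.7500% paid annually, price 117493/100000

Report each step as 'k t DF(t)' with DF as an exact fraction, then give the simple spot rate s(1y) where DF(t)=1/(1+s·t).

1 1 4853/5000
2 2 1919/2000
3 3 9251/10000
s(1y) = (1/(4853/5000) − 1)/(1) = 147/4853 ≈ 3.0291%

step 1 [1y] zero: DF = P = 4853/5000 ≈ 0.970600
step 2 [2y] zero: DF = P = 1919/2000 ≈ 0.959500
step 3 [3y] bond c/1=7/80: DF=(117493/100000 − 7/80·(0.970600+0.959500))/(1+7/80) = 9251/10000 ≈ 0.925100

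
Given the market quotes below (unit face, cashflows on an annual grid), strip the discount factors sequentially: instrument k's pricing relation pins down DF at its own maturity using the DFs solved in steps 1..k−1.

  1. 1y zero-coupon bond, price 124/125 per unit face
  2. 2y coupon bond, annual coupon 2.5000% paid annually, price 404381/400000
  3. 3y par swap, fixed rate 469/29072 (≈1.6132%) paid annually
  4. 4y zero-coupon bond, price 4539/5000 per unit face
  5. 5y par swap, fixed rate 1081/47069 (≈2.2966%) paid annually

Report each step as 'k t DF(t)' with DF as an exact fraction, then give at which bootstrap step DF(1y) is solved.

step 1 [1y] zero: DF = P = 124/125 ≈ 0.992000
step 2 [2y] bond c/1=1/40: DF=(404381/400000 − 1/40·(0.992000))/(1+1/40) = 9621/10000 ≈ 0.962100
step 3 [3y] swap r/1=469/29072: DF=(1 − 469/29072·(0.992000+0.962100))/(1+469/29072) = 9531/10000 ≈ 0.953100
step 4 [4y] zero: DF = P = 4539/5000 ≈ 0.907800
step 5 [5y] swap r/1=1081/47069: DF=(1 − 1081/47069·(0.992000+0.962100+0.953100+0.907800))/(1+1081/47069) = 8919/10000 ≈ 0.891900

1 1 124/125
2 2 9621/10000
3 3 9531/10000
4 4 4539/5000
5 5 8919/10000
DF(1y) is solved at step 1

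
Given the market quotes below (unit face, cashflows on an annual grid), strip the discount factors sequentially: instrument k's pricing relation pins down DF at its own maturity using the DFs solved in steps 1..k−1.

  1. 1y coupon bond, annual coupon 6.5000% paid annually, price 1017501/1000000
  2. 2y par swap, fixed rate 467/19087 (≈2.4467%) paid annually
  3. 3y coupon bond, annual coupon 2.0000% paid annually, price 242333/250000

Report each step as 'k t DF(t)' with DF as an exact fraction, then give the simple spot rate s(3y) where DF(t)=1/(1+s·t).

step 1 [1y] bond c/1=13/200: DF=(1017501/1000000 − 13/200·(0))/(1+13/200) = 4777/5000 ≈ 0.955400
step 2 [2y] swap r/1=467/19087: DF=(1 − 467/19087·(0.955400))/(1+467/19087) = 9533/10000 ≈ 0.953300
step 3 [3y] bond c/1=1/50: DF=(242333/250000 − 1/50·(0.955400+0.953300))/(1+1/50) = 9129/10000 ≈ 0.912900

1 1 4777/5000
2 2 9533/10000
3 3 9129/10000
s(3y) = (1/(9129/10000) − 1)/(3) = 871/27387 ≈ 3.1803%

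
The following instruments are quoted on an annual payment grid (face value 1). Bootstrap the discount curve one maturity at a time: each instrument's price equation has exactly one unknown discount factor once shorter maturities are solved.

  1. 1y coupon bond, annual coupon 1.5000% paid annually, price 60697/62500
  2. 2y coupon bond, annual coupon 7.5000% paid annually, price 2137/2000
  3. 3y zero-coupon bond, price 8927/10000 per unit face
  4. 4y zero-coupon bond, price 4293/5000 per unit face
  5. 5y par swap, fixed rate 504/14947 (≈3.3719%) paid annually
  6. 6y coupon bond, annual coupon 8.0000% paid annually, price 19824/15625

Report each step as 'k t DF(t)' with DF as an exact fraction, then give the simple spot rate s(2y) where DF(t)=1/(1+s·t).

step 1 [1y] bond c/1=3/200: DF=(60697/62500 − 3/200·(0))/(1+3/200) = 598/625 ≈ 0.956800
step 2 [2y] bond c/1=3/40: DF=(2137/2000 − 3/40·(0.956800))/(1+3/40) = 1159/1250 ≈ 0.927200
step 3 [3y] zero: DF = P = 8927/10000 ≈ 0.892700
step 4 [4y] zero: DF = P = 4293/5000 ≈ 0.858600
step 5 [5y] swap r/1=504/14947: DF=(1 − 504/14947·(0.956800+0.927200+0.892700+0.858600))/(1+504/14947) = 1061/1250 ≈ 0.848800
step 6 [6y] bond c/1=2/25: DF=(19824/15625 − 2/25·(0.956800+0.927200+0.892700+0.858600+0.848800))/(1+2/25) = 4213/5000 ≈ 0.842600

1 1 598/625
2 2 1159/1250
3 3 8927/10000
4 4 4293/5000
5 5 1061/1250
6 6 4213/5000
s(2y) = (1/(1159/1250) − 1)/(2) = 91/2318 ≈ 3.9258%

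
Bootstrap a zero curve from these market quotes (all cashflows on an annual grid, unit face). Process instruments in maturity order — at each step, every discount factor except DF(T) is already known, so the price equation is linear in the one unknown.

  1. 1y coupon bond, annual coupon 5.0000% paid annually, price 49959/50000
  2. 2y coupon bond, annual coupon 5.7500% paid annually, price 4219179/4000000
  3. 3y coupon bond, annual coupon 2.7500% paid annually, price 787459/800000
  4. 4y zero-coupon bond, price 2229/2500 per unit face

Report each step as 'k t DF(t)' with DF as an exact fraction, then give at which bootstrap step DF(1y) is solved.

1 1 2379/2500
2 2 9457/10000
3 3 567/625
4 4 2229/2500
DF(1y) is solved at step 1

step 1 [1y] bond c/1=1/20: DF=(49959/50000 − 1/20·(0))/(1+1/20) = 2379/2500 ≈ 0.951600
step 2 [2y] bond c/1=23/400: DF=(4219179/4000000 − 23/400·(0.951600))/(1+23/400) = 9457/10000 ≈ 0.945700
step 3 [3y] bond c/1=11/400: DF=(787459/800000 − 11/400·(0.951600+0.945700))/(1+11/400) = 567/625 ≈ 0.907200
step 4 [4y] zero: DF = P = 2229/2500 ≈ 0.891600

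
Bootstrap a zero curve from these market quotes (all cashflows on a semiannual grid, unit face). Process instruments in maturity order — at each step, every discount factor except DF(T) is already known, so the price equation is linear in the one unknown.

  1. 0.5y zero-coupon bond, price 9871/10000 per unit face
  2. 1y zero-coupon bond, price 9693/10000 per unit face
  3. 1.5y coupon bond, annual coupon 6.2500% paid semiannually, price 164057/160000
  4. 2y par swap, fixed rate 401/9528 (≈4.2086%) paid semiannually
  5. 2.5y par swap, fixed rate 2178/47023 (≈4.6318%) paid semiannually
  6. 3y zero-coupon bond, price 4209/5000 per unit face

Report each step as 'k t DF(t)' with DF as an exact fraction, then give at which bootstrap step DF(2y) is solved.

1 1/2 9871/10000
2 1 9693/10000
3 3/2 187/200
4 2 4599/5000
5 5/2 8911/10000
6 3 4209/5000
DF(2y) is solved at step 4

step 1 [0.5y] zero: DF = P = 9871/10000 ≈ 0.987100
step 2 [1y] zero: DF = P = 9693/10000 ≈ 0.969300
step 3 [1.5y] bond c/2=1/32: DF=(164057/160000 − 1/32·(0.987100+0.969300))/(1+1/32) = 187/200 ≈ 0.935000
step 4 [2y] swap r/2=401/19056: DF=(1 − 401/19056·(0.987100+0.969300+0.935000))/(1+401/19056) = 4599/5000 ≈ 0.919800
step 5 [2.5y] swap r/2=1089/47023: DF=(1 − 1089/47023·(0.987100+0.969300+0.935000+0.919800))/(1+1089/47023) = 8911/10000 ≈ 0.891100
step 6 [3y] zero: DF = P = 4209/5000 ≈ 0.841800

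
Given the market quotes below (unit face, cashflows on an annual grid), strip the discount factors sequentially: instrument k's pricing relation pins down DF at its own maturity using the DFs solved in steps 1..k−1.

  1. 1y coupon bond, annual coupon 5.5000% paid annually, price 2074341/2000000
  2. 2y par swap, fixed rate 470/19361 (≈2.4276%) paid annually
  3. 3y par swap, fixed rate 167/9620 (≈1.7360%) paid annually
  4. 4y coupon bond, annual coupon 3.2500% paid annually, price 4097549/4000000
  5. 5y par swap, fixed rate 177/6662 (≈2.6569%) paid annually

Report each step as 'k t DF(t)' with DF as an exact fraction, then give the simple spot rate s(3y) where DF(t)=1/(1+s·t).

1 1 9831/10000
2 2 953/1000
3 3 9499/10000
4 4 9013/10000
5 5 8761/10000
s(3y) = (1/(9499/10000) − 1)/(3) = 167/9499 ≈ 1.7581%

step 1 [1y] bond c/1=11/200: DF=(2074341/2000000 − 11/200·(0))/(1+11/200) = 9831/10000 ≈ 0.983100
step 2 [2y] swap r/1=470/19361: DF=(1 − 470/19361·(0.983100))/(1+470/19361) = 953/1000 ≈ 0.953000
step 3 [3y] swap r/1=167/9620: DF=(1 − 167/9620·(0.983100+0.953000))/(1+167/9620) = 9499/10000 ≈ 0.949900
step 4 [4y] bond c/1=13/400: DF=(4097549/4000000 − 13/400·(0.983100+0.953000+0.949900))/(1+13/400) = 9013/10000 ≈ 0.901300
step 5 [5y] swap r/1=177/6662: DF=(1 − 177/6662·(0.983100+0.953000+0.949900+0.901300))/(1+177/6662) = 8761/10000 ≈ 0.876100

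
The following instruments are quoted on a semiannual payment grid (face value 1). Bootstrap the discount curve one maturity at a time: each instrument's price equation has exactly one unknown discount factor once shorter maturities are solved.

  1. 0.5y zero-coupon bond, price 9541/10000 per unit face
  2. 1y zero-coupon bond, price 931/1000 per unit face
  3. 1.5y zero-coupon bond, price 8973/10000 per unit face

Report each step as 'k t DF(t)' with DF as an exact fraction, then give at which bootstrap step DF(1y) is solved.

1 1/2 9541/10000
2 1 931/1000
3 3/2 8973/10000
DF(1y) is solved at step 2

step 1 [0.5y] zero: DF = P = 9541/10000 ≈ 0.954100
step 2 [1y] zero: DF = P = 931/1000 ≈ 0.931000
step 3 [1.5y] zero: DF = P = 8973/10000 ≈ 0.897300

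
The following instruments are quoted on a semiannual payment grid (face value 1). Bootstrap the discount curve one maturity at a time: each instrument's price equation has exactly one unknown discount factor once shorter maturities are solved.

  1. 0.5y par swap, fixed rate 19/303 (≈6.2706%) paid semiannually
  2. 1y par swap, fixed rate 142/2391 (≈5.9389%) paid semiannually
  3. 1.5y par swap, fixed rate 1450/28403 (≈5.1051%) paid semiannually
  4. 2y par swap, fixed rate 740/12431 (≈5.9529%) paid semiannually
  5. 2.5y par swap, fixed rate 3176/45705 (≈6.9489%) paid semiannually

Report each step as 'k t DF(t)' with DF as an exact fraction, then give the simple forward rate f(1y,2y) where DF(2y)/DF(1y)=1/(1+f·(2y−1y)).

1 1/2 606/625
2 1 1179/1250
3 3/2 371/400
4 2 889/1000
5 5/2 2103/2500
f(1y,2y) = ((1179/1250)/(889/1000) − 1)/(1) = 271/4445 ≈ 6.0967%

step 1 [0.5y] swap r/2=19/606: DF=(1 − 19/606·(0))/(1+19/606) = 606/625 ≈ 0.969600
step 2 [1y] swap r/2=71/2391: DF=(1 − 71/2391·(0.969600))/(1+71/2391) = 1179/1250 ≈ 0.943200
step 3 [1.5y] swap r/2=725/28403: DF=(1 − 725/28403·(0.969600+0.943200))/(1+725/28403) = 371/400 ≈ 0.927500
step 4 [2y] swap r/2=370/12431: DF=(1 − 370/12431·(0.969600+0.943200+0.927500))/(1+370/12431) = 889/1000 ≈ 0.889000
step 5 [2.5y] swap r/2=1588/45705: DF=(1 − 1588/45705·(0.969600+0.943200+0.927500+0.889000))/(1+1588/45705) = 2103/2500 ≈ 0.841200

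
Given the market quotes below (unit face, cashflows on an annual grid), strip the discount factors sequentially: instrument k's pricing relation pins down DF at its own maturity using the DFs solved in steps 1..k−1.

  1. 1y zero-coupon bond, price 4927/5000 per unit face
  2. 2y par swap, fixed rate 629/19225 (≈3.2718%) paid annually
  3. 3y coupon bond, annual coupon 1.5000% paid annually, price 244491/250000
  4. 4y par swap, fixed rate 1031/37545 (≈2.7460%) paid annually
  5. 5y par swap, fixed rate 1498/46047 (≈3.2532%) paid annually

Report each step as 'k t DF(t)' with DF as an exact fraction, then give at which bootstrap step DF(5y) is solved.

1 1 4927/5000
2 2 9371/10000
3 3 9351/10000
4 4 8969/10000
5 5 4251/5000
DF(5y) is solved at step 5

step 1 [1y] zero: DF = P = 4927/5000 ≈ 0.985400
step 2 [2y] swap r/1=629/19225: DF=(1 − 629/19225·(0.985400))/(1+629/19225) = 9371/10000 ≈ 0.937100
step 3 [3y] bond c/1=3/200: DF=(244491/250000 − 3/200·(0.985400+0.937100))/(1+3/200) = 9351/10000 ≈ 0.935100
step 4 [4y] swap r/1=1031/37545: DF=(1 − 1031/37545·(0.985400+0.937100+0.935100))/(1+1031/37545) = 8969/10000 ≈ 0.896900
step 5 [5y] swap r/1=1498/46047: DF=(1 − 1498/46047·(0.985400+0.937100+0.935100+0.896900))/(1+1498/46047) = 4251/5000 ≈ 0.850200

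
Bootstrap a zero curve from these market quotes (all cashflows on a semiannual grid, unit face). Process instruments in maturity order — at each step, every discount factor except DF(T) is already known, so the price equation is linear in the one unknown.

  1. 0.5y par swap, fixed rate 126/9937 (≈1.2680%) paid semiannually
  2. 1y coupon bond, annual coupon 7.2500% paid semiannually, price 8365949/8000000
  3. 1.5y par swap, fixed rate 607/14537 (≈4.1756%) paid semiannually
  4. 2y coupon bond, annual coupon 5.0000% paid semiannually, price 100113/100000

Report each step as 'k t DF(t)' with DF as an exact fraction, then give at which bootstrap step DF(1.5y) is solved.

1 1/2 9937/10000
2 1 609/625
3 3/2 9393/10000
4 2 4529/5000
DF(1.5y) is solved at step 3

step 1 [0.5y] swap r/2=63/9937: DF=(1 − 63/9937·(0))/(1+63/9937) = 9937/10000 ≈ 0.993700
step 2 [1y] bond c/2=29/800: DF=(8365949/8000000 − 29/800·(0.993700))/(1+29/800) = 609/625 ≈ 0.974400
step 3 [1.5y] swap r/2=607/29074: DF=(1 − 607/29074·(0.993700+0.974400))/(1+607/29074) = 9393/10000 ≈ 0.939300
step 4 [2y] bond c/2=1/40: DF=(100113/100000 − 1/40·(0.993700+0.974400+0.939300))/(1+1/40) = 4529/5000 ≈ 0.905800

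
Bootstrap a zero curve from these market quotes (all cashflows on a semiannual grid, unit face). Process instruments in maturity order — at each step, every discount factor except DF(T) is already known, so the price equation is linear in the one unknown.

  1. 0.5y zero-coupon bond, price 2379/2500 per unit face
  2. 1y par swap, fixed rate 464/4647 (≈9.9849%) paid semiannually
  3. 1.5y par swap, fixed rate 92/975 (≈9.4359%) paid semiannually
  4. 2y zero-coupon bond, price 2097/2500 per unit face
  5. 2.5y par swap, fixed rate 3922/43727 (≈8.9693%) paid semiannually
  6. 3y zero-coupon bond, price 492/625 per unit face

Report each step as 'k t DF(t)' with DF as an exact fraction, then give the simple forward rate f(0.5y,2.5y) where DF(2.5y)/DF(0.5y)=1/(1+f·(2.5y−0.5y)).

step 1 [0.5y] zero: DF = P = 2379/2500 ≈ 0.951600
step 2 [1y] swap r/2=232/4647: DF=(1 − 232/4647·(0.951600))/(1+232/4647) = 567/625 ≈ 0.907200
step 3 [1.5y] swap r/2=46/975: DF=(1 − 46/975·(0.951600+0.907200))/(1+46/975) = 1089/1250 ≈ 0.871200
step 4 [2y] zero: DF = P = 2097/2500 ≈ 0.838800
step 5 [2.5y] swap r/2=1961/43727: DF=(1 − 1961/43727·(0.951600+0.907200+0.871200+0.838800))/(1+1961/43727) = 8039/10000 ≈ 0.803900
step 6 [3y] zero: DF = P = 492/625 ≈ 0.787200

1 1/2 2379/2500
2 1 567/625
3 3/2 1089/1250
4 2 2097/2500
5 5/2 8039/10000
6 3 492/625
f(0.5y,2.5y) = ((2379/2500)/(8039/10000) − 1)/(2) = 1477/16078 ≈ 9.1865%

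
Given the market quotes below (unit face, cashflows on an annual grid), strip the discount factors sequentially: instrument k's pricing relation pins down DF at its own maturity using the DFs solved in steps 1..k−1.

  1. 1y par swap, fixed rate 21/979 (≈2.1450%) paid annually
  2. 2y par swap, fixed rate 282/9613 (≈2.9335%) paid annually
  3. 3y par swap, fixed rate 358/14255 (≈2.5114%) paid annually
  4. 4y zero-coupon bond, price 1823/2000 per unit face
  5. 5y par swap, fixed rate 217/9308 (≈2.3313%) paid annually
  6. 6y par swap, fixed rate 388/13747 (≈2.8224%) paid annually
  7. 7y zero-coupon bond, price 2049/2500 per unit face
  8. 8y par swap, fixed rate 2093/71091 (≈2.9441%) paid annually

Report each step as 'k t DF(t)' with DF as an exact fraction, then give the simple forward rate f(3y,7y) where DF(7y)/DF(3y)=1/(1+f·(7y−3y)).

step 1 [1y] swap r/1=21/979: DF=(1 − 21/979·(0))/(1+21/979) = 979/1000 ≈ 0.979000
step 2 [2y] swap r/1=282/9613: DF=(1 − 282/9613·(0.979000))/(1+282/9613) = 2359/2500 ≈ 0.943600
step 3 [3y] swap r/1=358/14255: DF=(1 − 358/14255·(0.979000+0.943600))/(1+358/14255) = 2321/2500 ≈ 0.928400
step 4 [4y] zero: DF = P = 1823/2000 ≈ 0.911500
step 5 [5y] swap r/1=217/9308: DF=(1 − 217/9308·(0.979000+0.943600+0.928400+0.911500))/(1+217/9308) = 1783/2000 ≈ 0.891500
step 6 [6y] swap r/1=388/13747: DF=(1 − 388/13747·(0.979000+0.943600+0.928400+0.911500+0.891500))/(1+388/13747) = 528/625 ≈ 0.844800
step 7 [7y] zero: DF = P = 2049/2500 ≈ 0.819600
step 8 [8y] swap r/1=2093/71091: DF=(1 − 2093/71091·(0.979000+0.943600+0.928400+0.911500+0.891500+0.844800+0.819600))/(1+2093/71091) = 7907/10000 ≈ 0.790700

1 1 979/1000
2 2 2359/2500
3 3 2321/2500
4 4 1823/2000
5 5 1783/2000
6 6 528/625
7 7 2049/2500
8 8 7907/10000
f(3y,7y) = ((2321/2500)/(2049/2500) − 1)/(4) = 68/2049 ≈ 3.3187%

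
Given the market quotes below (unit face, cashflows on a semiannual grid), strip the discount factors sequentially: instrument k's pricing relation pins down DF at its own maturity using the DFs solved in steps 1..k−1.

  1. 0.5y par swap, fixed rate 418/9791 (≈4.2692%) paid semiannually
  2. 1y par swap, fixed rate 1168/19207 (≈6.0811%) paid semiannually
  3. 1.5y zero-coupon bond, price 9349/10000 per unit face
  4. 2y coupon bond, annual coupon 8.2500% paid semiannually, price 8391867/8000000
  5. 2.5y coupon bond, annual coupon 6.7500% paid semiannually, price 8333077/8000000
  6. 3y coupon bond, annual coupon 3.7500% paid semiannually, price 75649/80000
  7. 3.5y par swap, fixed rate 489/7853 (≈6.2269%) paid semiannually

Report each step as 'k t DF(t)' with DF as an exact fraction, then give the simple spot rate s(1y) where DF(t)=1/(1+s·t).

step 1 [0.5y] swap r/2=209/9791: DF=(1 − 209/9791·(0))/(1+209/9791) = 9791/10000 ≈ 0.979100
step 2 [1y] swap r/2=584/19207: DF=(1 − 584/19207·(0.979100))/(1+584/19207) = 1177/1250 ≈ 0.941600
step 3 [1.5y] zero: DF = P = 9349/10000 ≈ 0.934900
step 4 [2y] bond c/2=33/800: DF=(8391867/8000000 − 33/800·(0.979100+0.941600+0.934900))/(1+33/800) = 8943/10000 ≈ 0.894300
step 5 [2.5y] bond c/2=27/800: DF=(8333077/8000000 − 27/800·(0.979100+0.941600+0.934900+0.894300))/(1+27/800) = 2213/2500 ≈ 0.885200
step 6 [3y] bond c/2=3/160: DF=(75649/80000 − 3/160·(0.979100+0.941600+0.934900+0.894300+0.885200))/(1+3/160) = 8429/10000 ≈ 0.842900
step 7 [3.5y] swap r/2=489/15706: DF=(1 − 489/15706·(0.979100+0.941600+0.934900+0.894300+0.885200+0.842900))/(1+489/15706) = 2011/2500 ≈ 0.804400

1 1/2 9791/10000
2 1 1177/1250
3 3/2 9349/10000
4 2 8943/10000
5 5/2 2213/2500
6 3 8429/10000
7 7/2 2011/2500
s(1y) = (1/(1177/1250) − 1)/(1) = 73/1177 ≈ 6.2022%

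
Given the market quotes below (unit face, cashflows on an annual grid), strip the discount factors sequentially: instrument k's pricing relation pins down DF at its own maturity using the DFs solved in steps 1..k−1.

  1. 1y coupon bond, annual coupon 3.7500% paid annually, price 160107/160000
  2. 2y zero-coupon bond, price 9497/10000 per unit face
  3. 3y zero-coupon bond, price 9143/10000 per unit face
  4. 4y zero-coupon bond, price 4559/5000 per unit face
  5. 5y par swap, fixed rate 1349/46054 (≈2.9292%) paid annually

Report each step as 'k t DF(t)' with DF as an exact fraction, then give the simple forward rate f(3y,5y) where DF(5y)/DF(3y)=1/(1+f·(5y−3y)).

1 1 1929/2000
2 2 9497/10000
3 3 9143/10000
4 4 4559/5000
5 5 8651/10000
f(3y,5y) = ((9143/10000)/(8651/10000) − 1)/(2) = 6/211 ≈ 2.8436%

step 1 [1y] bond c/1=3/80: DF=(160107/160000 − 3/80·(0))/(1+3/80) = 1929/2000 ≈ 0.964500
step 2 [2y] zero: DF = P = 9497/10000 ≈ 0.949700
step 3 [3y] zero: DF = P = 9143/10000 ≈ 0.914300
step 4 [4y] zero: DF = P = 4559/5000 ≈ 0.911800
step 5 [5y] swap r/1=1349/46054: DF=(1 − 1349/46054·(0.964500+0.949700+0.914300+0.911800))/(1+1349/46054) = 8651/10000 ≈ 0.865100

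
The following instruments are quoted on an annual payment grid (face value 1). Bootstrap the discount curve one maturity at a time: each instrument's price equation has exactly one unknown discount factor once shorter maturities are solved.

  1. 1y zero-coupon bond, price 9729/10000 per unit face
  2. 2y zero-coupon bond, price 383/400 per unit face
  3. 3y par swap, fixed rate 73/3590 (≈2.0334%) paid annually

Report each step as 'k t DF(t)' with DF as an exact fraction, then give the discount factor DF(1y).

step 1 [1y] zero: DF = P = 9729/10000 ≈ 0.972900
step 2 [2y] zero: DF = P = 383/400 ≈ 0.957500
step 3 [3y] swap r/1=73/3590: DF=(1 − 73/3590·(0.972900+0.957500))/(1+73/3590) = 1177/1250 ≈ 0.941600

1 1 9729/10000
2 2 383/400
3 3 1177/1250
DF(1y) = 9729/10000 ≈ 0.972900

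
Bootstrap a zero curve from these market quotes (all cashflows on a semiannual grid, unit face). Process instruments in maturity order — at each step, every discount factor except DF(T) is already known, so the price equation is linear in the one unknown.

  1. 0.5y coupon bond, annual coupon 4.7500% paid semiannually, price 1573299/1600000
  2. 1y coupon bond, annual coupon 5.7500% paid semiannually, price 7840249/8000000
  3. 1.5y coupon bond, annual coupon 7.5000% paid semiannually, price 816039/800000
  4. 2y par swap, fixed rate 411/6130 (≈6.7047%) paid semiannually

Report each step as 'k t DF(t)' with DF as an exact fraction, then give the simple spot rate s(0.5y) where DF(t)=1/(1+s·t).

1 1/2 1921/2000
2 1 4629/5000
3 3/2 183/200
4 2 8767/10000
s(0.5y) = (1/(1921/2000) − 1)/(1/2) = 158/1921 ≈ 8.2249%

step 1 [0.5y] bond c/2=19/800: DF=(1573299/1600000 − 19/800·(0))/(1+19/800) = 1921/2000 ≈ 0.960500
step 2 [1y] bond c/2=23/800: DF=(7840249/8000000 − 23/800·(0.960500))/(1+23/800) = 4629/5000 ≈ 0.925800
step 3 [1.5y] bond c/2=3/80: DF=(816039/800000 − 3/80·(0.960500+0.925800))/(1+3/80) = 183/200 ≈ 0.915000
step 4 [2y] swap r/2=411/12260: DF=(1 − 411/12260·(0.960500+0.925800+0.915000))/(1+411/12260) = 8767/10000 ≈ 0.876700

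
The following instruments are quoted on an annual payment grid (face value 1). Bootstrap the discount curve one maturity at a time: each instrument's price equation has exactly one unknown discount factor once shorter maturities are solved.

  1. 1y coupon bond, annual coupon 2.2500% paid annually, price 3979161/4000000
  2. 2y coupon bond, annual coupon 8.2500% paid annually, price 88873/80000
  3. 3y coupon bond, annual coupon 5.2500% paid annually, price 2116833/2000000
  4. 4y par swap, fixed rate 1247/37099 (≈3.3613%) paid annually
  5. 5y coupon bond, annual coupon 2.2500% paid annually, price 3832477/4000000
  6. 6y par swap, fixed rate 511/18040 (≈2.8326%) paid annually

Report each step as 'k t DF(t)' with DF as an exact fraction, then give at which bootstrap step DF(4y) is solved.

1 1 9729/10000
2 2 9521/10000
3 3 1137/1250
4 4 8753/10000
5 5 4277/5000
6 6 8467/10000
DF(4y) is solved at step 4

step 1 [1y] bond c/1=9/400: DF=(3979161/4000000 − 9/400·(0))/(1+9/400) = 9729/10000 ≈ 0.972900
step 2 [2y] bond c/1=33/400: DF=(88873/80000 − 33/400·(0.972900))/(1+33/400) = 9521/10000 ≈ 0.952100
step 3 [3y] bond c/1=21/400: DF=(2116833/2000000 − 21/400·(0.972900+0.952100))/(1+21/400) = 1137/1250 ≈ 0.909600
step 4 [4y] swap r/1=1247/37099: DF=(1 − 1247/37099·(0.972900+0.952100+0.909600))/(1+1247/37099) = 8753/10000 ≈ 0.875300
step 5 [5y] bond c/1=9/400: DF=(3832477/4000000 − 9/400·(0.972900+0.952100+0.909600+0.875300))/(1+9/400) = 4277/5000 ≈ 0.855400
step 6 [6y] swap r/1=511/18040: DF=(1 − 511/18040·(0.972900+0.952100+0.909600+0.875300+0.855400))/(1+511/18040) = 8467/10000 ≈ 0.846700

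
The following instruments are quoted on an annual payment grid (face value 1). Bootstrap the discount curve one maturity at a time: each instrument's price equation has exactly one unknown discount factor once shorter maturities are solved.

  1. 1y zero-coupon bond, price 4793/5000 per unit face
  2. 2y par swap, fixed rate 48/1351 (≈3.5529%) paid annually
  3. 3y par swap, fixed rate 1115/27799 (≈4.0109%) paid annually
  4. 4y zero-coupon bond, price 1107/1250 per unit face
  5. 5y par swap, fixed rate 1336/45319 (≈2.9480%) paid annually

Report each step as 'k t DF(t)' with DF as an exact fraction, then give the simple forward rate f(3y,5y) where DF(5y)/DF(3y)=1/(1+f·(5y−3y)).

1 1 4793/5000
2 2 583/625
3 3 1777/2000
4 4 1107/1250
5 5 1083/1250
f(3y,5y) = ((1777/2000)/(1083/1250) − 1)/(2) = 221/17328 ≈ 1.2754%

step 1 [1y] zero: DF = P = 4793/5000 ≈ 0.958600
step 2 [2y] swap r/1=48/1351: DF=(1 − 48/1351·(0.958600))/(1+48/1351) = 583/625 ≈ 0.932800
step 3 [3y] swap r/1=1115/27799: DF=(1 − 1115/27799·(0.958600+0.932800))/(1+1115/27799) = 1777/2000 ≈ 0.888500
step 4 [4y] zero: DF = P = 1107/1250 ≈ 0.885600
step 5 [5y] swap r/1=1336/45319: DF=(1 − 1336/45319·(0.958600+0.932800+0.888500+0.885600))/(1+1336/45319) = 1083/1250 ≈ 0.866400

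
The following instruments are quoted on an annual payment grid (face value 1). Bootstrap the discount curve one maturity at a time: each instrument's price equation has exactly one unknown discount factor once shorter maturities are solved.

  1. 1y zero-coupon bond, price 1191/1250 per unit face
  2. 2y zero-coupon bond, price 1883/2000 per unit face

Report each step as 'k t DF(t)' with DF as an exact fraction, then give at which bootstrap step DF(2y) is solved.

step 1 [1y] zero: DF = P = 1191/1250 ≈ 0.952800
step 2 [2y] zero: DF = P = 1883/2000 ≈ 0.941500

1 1 1191/1250
2 2 1883/2000
DF(2y) is solved at step 2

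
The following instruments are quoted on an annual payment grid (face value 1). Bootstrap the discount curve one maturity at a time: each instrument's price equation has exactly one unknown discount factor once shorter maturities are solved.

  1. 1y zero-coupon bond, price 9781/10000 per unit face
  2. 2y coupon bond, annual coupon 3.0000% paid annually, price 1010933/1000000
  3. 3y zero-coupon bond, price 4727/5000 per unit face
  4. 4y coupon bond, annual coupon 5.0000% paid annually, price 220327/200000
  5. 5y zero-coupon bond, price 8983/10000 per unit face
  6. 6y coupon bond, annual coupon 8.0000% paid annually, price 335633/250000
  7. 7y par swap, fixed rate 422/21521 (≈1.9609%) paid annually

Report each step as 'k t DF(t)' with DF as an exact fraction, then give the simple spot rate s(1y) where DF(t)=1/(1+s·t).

1 1 9781/10000
2 2 953/1000
3 3 4727/5000
4 4 4561/5000
5 5 8983/10000
6 6 8959/10000
7 7 4367/5000
s(1y) = (1/(9781/10000) − 1)/(1) = 219/9781 ≈ 2.2390%

step 1 [1y] zero: DF = P = 9781/10000 ≈ 0.978100
step 2 [2y] bond c/1=3/100: DF=(1010933/1000000 − 3/100·(0.978100))/(1+3/100) = 953/1000 ≈ 0.953000
step 3 [3y] zero: DF = P = 4727/5000 ≈ 0.945400
step 4 [4y] bond c/1=1/20: DF=(220327/200000 − 1/20·(0.978100+0.953000+0.945400))/(1+1/20) = 4561/5000 ≈ 0.912200
step 5 [5y] zero: DF = P = 8983/10000 ≈ 0.898300
step 6 [6y] bond c/1=2/25: DF=(335633/250000 − 2/25·(0.978100+0.953000+0.945400+0.912200+0.898300))/(1+2/25) = 8959/10000 ≈ 0.895900
step 7 [7y] swap r/1=422/21521: DF=(1 − 422/21521·(0.978100+0.953000+0.945400+0.912200+0.898300+0.895900))/(1+422/21521) = 4367/5000 ≈ 0.873400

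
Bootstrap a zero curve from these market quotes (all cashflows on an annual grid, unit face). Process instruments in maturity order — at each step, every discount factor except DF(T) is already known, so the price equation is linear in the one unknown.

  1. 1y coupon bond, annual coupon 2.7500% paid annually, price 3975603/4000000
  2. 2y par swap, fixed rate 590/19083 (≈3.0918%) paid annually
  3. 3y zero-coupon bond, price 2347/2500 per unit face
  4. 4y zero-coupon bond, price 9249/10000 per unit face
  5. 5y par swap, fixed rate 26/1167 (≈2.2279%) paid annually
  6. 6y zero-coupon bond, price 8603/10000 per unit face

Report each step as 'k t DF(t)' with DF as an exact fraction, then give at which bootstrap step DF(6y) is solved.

step 1 [1y] bond c/1=11/400: DF=(3975603/4000000 − 11/400·(0))/(1+11/400) = 9673/10000 ≈ 0.967300
step 2 [2y] swap r/1=590/19083: DF=(1 − 590/19083·(0.967300))/(1+590/19083) = 941/1000 ≈ 0.941000
step 3 [3y] zero: DF = P = 2347/2500 ≈ 0.938800
step 4 [4y] zero: DF = P = 9249/10000 ≈ 0.924900
step 5 [5y] swap r/1=26/1167: DF=(1 − 26/1167·(0.967300+0.941000+0.938800+0.924900))/(1+26/1167) = 112/125 ≈ 0.896000
step 6 [6y] zero: DF = P = 8603/10000 ≈ 0.860300

1 1 9673/10000
2 2 941/1000
3 3 2347/2500
4 4 9249/10000
5 5 112/125
6 6 8603/10000
DF(6y) is solved at step 6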